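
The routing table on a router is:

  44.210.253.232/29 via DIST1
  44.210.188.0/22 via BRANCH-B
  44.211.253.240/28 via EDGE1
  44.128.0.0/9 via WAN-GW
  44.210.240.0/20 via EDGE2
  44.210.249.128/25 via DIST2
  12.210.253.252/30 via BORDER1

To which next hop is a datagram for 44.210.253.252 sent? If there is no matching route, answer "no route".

EDGE2

Routes whose prefix contains 44.210.253.252:
  44.128.0.0/9 (44.128.0.0 - 44.255.255.255) -> WAN-GW
  44.210.240.0/20 (44.210.240.0 - 44.210.255.255) -> EDGE2
More-specific entries that do NOT match:
  12.210.253.252/30 (12.210.253.252 - 12.210.253.255) does not contain 44.210.253.252
  44.210.253.232/29 (44.210.253.232 - 44.210.253.239) does not contain 44.210.253.252
  44.211.253.240/28 (44.211.253.240 - 44.211.253.255) does not contain 44.210.253.252
  44.210.249.128/25 (44.210.249.128 - 44.210.249.255) does not contain 44.210.253.252
  44.210.188.0/22 (44.210.188.0 - 44.210.191.255) does not contain 44.210.253.252
Longest matching prefix is /20 -> next hop EDGE2.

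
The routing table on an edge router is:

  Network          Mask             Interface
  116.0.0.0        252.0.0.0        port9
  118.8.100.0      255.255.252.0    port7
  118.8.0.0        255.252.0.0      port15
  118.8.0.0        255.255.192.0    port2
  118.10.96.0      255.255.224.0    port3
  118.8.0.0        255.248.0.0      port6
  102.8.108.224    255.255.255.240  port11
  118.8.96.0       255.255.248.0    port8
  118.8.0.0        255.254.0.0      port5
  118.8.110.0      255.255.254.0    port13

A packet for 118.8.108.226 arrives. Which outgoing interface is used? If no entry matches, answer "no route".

Routes whose prefix contains 118.8.108.226:
  116.0.0.0/6 (116.0.0.0 - 119.255.255.255) -> port9
  118.8.0.0/13 (118.8.0.0 - 118.15.255.255) -> port6
  118.8.0.0/14 (118.8.0.0 - 118.11.255.255) -> port15
  118.8.0.0/15 (118.8.0.0 - 118.9.255.255) -> port5
More-specific entries that do NOT match:
  102.8.108.224/28 (102.8.108.224 - 102.8.108.239) does not contain 118.8.108.226
  118.8.110.0/23 (118.8.110.0 - 118.8.111.255) does not contain 118.8.108.226
  118.8.100.0/22 (118.8.100.0 - 118.8.103.255) does not contain 118.8.108.226
  118.8.96.0/21 (118.8.96.0 - 118.8.103.255) does not contain 118.8.108.226
  118.10.96.0/19 (118.10.96.0 - 118.10.127.255) does not contain 118.8.108.226
  118.8.0.0/18 (118.8.0.0 - 118.8.63.255) does not contain 118.8.108.226
Longest matching prefix is /15 -> interface port5.

port5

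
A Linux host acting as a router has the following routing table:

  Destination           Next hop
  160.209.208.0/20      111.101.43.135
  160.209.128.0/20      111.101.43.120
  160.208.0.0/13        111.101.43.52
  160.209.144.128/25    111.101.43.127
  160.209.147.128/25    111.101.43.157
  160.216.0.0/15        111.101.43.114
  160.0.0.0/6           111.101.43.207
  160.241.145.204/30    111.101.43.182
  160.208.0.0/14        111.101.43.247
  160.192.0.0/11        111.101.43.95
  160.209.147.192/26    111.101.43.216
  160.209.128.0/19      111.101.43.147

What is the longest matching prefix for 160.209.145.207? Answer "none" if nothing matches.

Entries matching 160.209.145.207:
  160.0.0.0/6 (160.0.0.0 - 163.255.255.255)
  160.192.0.0/11 (160.192.0.0 - 160.223.255.255)
  160.208.0.0/13 (160.208.0.0 - 160.215.255.255)
  160.208.0.0/14 (160.208.0.0 - 160.211.255.255)
  160.209.128.0/19 (160.209.128.0 - 160.209.159.255)
Most specific is 160.209.128.0/19.

160.209.128.0/19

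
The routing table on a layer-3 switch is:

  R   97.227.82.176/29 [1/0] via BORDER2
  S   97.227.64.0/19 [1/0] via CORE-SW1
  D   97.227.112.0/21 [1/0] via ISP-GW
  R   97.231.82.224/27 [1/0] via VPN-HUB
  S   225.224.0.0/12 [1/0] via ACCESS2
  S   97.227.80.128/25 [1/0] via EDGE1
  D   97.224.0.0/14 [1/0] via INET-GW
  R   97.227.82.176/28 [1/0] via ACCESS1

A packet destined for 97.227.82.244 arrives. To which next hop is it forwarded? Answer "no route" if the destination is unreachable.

Routes whose prefix contains 97.227.82.244:
  97.224.0.0/14 (97.224.0.0 - 97.227.255.255) -> INET-GW
  97.227.64.0/19 (97.227.64.0 - 97.227.95.255) -> CORE-SW1
More-specific entries that do NOT match:
  97.227.82.176/29 (97.227.82.176 - 97.227.82.183) does not contain 97.227.82.244
  97.227.82.176/28 (97.227.82.176 - 97.227.82.191) does not contain 97.227.82.244
  97.231.82.224/27 (97.231.82.224 - 97.231.82.255) does not contain 97.227.82.244
  97.227.80.128/25 (97.227.80.128 - 97.227.80.255) does not contain 97.227.82.244
  97.227.112.0/21 (97.227.112.0 - 97.227.119.255) does not contain 97.227.82.244
Longest matching prefix is /19 -> next hop CORE-SW1.

CORE-SW1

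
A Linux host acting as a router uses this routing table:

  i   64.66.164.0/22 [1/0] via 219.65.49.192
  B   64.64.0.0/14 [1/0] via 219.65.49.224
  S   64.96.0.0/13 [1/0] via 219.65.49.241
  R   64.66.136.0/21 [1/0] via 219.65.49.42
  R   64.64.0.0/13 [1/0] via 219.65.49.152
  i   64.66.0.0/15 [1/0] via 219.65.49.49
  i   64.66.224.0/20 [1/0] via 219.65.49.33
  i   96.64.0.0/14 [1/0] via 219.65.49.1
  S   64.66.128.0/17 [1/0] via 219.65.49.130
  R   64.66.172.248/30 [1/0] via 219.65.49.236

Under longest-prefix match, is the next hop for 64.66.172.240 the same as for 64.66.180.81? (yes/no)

64.66.172.240: longest match 64.66.128.0/17 -> 219.65.49.130
64.66.180.81: longest match 64.66.128.0/17 -> 219.65.49.130

yes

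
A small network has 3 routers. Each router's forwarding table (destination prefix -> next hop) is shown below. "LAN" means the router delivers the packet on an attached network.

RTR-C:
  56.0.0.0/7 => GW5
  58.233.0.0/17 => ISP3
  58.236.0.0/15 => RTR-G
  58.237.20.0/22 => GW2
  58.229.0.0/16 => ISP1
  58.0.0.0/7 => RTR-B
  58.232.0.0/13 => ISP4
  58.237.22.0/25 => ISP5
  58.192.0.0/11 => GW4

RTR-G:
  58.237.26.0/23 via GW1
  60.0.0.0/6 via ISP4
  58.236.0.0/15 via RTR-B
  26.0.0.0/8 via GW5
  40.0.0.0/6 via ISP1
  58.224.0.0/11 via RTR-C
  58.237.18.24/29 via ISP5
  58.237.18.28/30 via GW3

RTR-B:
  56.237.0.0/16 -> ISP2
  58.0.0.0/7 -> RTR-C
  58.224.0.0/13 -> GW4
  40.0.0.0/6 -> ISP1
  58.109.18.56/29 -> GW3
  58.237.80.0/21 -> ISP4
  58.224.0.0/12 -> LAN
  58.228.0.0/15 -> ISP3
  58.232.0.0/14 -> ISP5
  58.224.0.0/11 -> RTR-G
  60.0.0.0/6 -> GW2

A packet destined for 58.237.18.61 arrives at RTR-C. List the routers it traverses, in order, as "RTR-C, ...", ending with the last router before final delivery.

RTR-C, RTR-G, RTR-B

At RTR-C: longest match for 58.237.18.61 is 58.236.0.0/15 -> RTR-G
At RTR-G: longest match for 58.237.18.61 is 58.236.0.0/15 -> RTR-B
At RTR-B: longest match for 58.237.18.61 is 58.224.0.0/12 -> LAN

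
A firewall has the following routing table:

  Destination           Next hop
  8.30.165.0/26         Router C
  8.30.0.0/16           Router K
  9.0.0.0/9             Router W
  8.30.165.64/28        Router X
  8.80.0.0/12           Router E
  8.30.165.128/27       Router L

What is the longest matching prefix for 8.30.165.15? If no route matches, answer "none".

Entries matching 8.30.165.15:
  8.30.0.0/16 (8.30.0.0 - 8.30.255.255)
  8.30.165.0/26 (8.30.165.0 - 8.30.165.63)
Most specific is 8.30.165.0/26.

8.30.165.0/26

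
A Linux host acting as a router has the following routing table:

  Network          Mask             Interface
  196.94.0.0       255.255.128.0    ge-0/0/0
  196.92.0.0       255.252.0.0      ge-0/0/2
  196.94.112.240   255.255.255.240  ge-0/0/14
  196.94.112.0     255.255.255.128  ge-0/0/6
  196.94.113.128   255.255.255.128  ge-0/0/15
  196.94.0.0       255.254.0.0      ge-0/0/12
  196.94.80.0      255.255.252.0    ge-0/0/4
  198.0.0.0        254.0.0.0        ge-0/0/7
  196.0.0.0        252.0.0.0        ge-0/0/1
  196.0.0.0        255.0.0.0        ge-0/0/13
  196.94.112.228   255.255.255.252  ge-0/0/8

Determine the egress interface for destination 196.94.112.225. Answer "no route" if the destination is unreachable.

ge-0/0/0

Routes whose prefix contains 196.94.112.225:
  196.0.0.0/6 (196.0.0.0 - 199.255.255.255) -> ge-0/0/1
  196.0.0.0/8 (196.0.0.0 - 196.255.255.255) -> ge-0/0/13
  196.92.0.0/14 (196.92.0.0 - 196.95.255.255) -> ge-0/0/2
  196.94.0.0/15 (196.94.0.0 - 196.95.255.255) -> ge-0/0/12
  196.94.0.0/17 (196.94.0.0 - 196.94.127.255) -> ge-0/0/0
More-specific entries that do NOT match:
  196.94.112.228/30 (196.94.112.228 - 196.94.112.231) does not contain 196.94.112.225
  196.94.112.240/28 (196.94.112.240 - 196.94.112.255) does not contain 196.94.112.225
  196.94.112.0/25 (196.94.112.0 - 196.94.112.127) does not contain 196.94.112.225
  196.94.113.128/25 (196.94.113.128 - 196.94.113.255) does not contain 196.94.112.225
  196.94.80.0/22 (196.94.80.0 - 196.94.83.255) does not contain 196.94.112.225
Longest matching prefix is /17 -> interface ge-0/0/0.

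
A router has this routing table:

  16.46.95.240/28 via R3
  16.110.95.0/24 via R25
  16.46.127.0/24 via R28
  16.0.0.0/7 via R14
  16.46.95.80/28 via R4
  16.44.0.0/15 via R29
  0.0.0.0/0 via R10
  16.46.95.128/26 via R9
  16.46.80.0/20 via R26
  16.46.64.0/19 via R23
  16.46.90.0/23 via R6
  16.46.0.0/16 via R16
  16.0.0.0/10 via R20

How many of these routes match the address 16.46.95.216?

6

Prefixes containing 16.46.95.216:
  0.0.0.0/0 (default, matches everything)
  16.0.0.0/7 (16.0.0.0 - 17.255.255.255)
  16.0.0.0/10 (16.0.0.0 - 16.63.255.255)
  16.46.0.0/16 (16.46.0.0 - 16.46.255.255)
  16.46.64.0/19 (16.46.64.0 - 16.46.95.255)
  16.46.80.0/20 (16.46.80.0 - 16.46.95.255)
Total matching entries: 6.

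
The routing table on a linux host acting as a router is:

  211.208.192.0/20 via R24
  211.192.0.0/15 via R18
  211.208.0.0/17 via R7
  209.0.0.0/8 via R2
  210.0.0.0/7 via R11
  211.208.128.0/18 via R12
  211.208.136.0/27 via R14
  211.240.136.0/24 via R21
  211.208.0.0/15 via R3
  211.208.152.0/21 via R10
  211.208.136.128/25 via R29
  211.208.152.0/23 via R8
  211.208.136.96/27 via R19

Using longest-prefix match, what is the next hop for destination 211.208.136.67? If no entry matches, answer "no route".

Routes whose prefix contains 211.208.136.67:
  210.0.0.0/7 (210.0.0.0 - 211.255.255.255) -> R11
  211.208.0.0/15 (211.208.0.0 - 211.209.255.255) -> R3
  211.208.128.0/18 (211.208.128.0 - 211.208.191.255) -> R12
More-specific entries that do NOT match:
  211.208.136.0/27 (211.208.136.0 - 211.208.136.31) does not contain 211.208.136.67
  211.208.136.96/27 (211.208.136.96 - 211.208.136.127) does not contain 211.208.136.67
  211.208.136.128/25 (211.208.136.128 - 211.208.136.255) does not contain 211.208.136.67
  211.240.136.0/24 (211.240.136.0 - 211.240.136.255) does not contain 211.208.136.67
  211.208.152.0/23 (211.208.152.0 - 211.208.153.255) does not contain 211.208.136.67
  211.208.152.0/21 (211.208.152.0 - 211.208.159.255) does not contain 211.208.136.67
  211.208.192.0/20 (211.208.192.0 - 211.208.207.255) does not contain 211.208.136.67
Longest matching prefix is /18 -> next hop R12.

R12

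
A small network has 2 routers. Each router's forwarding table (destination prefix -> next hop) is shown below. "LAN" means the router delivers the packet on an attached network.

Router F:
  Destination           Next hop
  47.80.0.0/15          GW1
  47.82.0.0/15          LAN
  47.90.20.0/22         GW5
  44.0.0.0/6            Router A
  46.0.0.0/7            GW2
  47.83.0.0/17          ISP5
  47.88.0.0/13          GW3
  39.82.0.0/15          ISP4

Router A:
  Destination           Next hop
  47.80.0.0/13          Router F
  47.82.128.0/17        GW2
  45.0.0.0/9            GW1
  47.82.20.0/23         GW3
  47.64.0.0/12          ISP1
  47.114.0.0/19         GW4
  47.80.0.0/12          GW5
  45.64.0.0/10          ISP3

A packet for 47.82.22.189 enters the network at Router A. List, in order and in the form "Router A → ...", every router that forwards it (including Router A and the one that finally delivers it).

At Router A: longest match for 47.82.22.189 is 47.80.0.0/13 -> Router F
At Router F: longest match for 47.82.22.189 is 47.82.0.0/15 -> LAN

Router A → Router F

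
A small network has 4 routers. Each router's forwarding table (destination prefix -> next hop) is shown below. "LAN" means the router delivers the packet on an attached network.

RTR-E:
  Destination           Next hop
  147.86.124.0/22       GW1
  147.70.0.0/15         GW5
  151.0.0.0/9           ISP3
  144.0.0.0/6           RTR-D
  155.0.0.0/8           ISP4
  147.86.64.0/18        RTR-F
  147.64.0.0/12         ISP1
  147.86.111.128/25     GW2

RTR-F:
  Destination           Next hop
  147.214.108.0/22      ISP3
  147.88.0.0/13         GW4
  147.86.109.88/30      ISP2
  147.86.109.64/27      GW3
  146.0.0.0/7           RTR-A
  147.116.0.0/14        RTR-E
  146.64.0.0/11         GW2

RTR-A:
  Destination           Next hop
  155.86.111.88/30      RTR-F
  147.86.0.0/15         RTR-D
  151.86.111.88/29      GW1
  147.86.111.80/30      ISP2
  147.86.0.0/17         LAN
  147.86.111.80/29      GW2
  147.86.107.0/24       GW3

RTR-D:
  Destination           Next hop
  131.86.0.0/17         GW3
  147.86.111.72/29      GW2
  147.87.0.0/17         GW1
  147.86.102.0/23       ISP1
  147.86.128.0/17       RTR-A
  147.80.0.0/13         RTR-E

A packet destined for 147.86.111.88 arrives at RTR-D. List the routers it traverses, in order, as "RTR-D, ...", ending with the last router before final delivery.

RTR-D, RTR-E, RTR-F, RTR-A

At RTR-D: longest match for 147.86.111.88 is 147.80.0.0/13 -> RTR-E
At RTR-E: longest match for 147.86.111.88 is 147.86.64.0/18 -> RTR-F
At RTR-F: longest match for 147.86.111.88 is 146.0.0.0/7 -> RTR-A
At RTR-A: longest match for 147.86.111.88 is 147.86.0.0/17 -> LAN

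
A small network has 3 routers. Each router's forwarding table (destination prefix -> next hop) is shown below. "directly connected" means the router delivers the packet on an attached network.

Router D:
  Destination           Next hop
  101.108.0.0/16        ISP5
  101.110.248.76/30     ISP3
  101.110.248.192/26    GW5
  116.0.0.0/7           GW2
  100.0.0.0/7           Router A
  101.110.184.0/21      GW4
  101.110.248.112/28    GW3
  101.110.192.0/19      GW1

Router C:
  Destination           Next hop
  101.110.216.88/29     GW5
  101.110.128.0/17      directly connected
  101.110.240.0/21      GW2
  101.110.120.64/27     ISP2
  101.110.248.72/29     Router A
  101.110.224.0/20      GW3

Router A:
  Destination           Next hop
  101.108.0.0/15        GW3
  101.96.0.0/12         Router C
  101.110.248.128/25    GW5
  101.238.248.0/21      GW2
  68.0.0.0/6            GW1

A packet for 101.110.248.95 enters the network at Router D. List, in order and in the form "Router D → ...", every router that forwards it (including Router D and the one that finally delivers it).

Router D → Router A → Router C

At Router D: longest match for 101.110.248.95 is 100.0.0.0/7 -> Router A
At Router A: longest match for 101.110.248.95 is 101.96.0.0/12 -> Router C
At Router C: longest match for 101.110.248.95 is 101.110.128.0/17 -> directly connected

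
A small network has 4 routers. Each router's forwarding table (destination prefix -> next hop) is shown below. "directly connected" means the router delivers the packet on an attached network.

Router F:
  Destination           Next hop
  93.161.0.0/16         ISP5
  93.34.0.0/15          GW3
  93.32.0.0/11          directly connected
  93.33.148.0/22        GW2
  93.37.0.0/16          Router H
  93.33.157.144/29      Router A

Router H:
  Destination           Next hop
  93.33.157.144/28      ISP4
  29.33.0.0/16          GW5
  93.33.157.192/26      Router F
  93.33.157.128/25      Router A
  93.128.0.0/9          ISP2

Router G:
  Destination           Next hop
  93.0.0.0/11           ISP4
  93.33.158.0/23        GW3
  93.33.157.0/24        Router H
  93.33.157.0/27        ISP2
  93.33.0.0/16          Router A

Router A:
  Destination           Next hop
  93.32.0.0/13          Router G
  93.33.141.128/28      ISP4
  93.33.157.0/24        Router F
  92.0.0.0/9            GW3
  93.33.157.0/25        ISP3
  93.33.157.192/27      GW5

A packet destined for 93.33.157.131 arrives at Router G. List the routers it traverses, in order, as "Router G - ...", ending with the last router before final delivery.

At Router G: longest match for 93.33.157.131 is 93.33.157.0/24 -> Router H
At Router H: longest match for 93.33.157.131 is 93.33.157.128/25 -> Router A
At Router A: longest match for 93.33.157.131 is 93.33.157.0/24 -> Router F
At Router F: longest match for 93.33.157.131 is 93.32.0.0/11 -> directly connected

Router G - Router H - Router A - Router F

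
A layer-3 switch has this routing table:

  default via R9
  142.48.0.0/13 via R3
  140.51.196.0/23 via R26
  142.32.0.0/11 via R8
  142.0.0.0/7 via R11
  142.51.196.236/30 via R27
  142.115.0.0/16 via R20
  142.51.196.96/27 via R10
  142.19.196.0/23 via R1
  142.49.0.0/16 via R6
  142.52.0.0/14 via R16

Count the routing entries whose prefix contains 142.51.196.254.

4

Prefixes containing 142.51.196.254:
  0.0.0.0/0 (default, matches everything)
  142.0.0.0/7 (142.0.0.0 - 143.255.255.255)
  142.32.0.0/11 (142.32.0.0 - 142.63.255.255)
  142.48.0.0/13 (142.48.0.0 - 142.55.255.255)
Total matching entries: 4.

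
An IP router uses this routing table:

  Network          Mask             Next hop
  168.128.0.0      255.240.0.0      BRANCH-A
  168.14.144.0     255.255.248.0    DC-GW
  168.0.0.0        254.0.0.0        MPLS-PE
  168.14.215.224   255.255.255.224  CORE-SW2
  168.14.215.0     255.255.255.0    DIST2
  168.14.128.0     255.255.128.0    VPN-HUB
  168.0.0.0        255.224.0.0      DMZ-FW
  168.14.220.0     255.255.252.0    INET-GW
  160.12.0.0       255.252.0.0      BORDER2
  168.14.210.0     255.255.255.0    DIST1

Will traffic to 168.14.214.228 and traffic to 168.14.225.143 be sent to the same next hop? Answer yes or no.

yes

168.14.214.228: longest match 168.14.128.0/17 -> VPN-HUB
168.14.225.143: longest match 168.14.128.0/17 -> VPN-HUB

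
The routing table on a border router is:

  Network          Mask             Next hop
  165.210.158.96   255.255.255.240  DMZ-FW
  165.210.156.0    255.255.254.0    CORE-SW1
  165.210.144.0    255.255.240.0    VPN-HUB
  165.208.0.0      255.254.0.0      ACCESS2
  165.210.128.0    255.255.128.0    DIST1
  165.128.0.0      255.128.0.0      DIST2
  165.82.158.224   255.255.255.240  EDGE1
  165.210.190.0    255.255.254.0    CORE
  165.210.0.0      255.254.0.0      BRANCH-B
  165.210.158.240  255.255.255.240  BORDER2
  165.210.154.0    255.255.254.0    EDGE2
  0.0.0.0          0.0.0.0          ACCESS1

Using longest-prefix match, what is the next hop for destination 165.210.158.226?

Routes whose prefix contains 165.210.158.226:
  0.0.0.0/0 (default, matches everything) -> ACCESS1
  165.128.0.0/9 (165.128.0.0 - 165.255.255.255) -> DIST2
  165.210.0.0/15 (165.210.0.0 - 165.211.255.255) -> BRANCH-B
  165.210.128.0/17 (165.210.128.0 - 165.210.255.255) -> DIST1
  165.210.144.0/20 (165.210.144.0 - 165.210.159.255) -> VPN-HUB
More-specific entries that do NOT match:
  165.210.158.96/28 (165.210.158.96 - 165.210.158.111) does not contain 165.210.158.226
  165.82.158.224/28 (165.82.158.224 - 165.82.158.239) does not contain 165.210.158.226
  165.210.158.240/28 (165.210.158.240 - 165.210.158.255) does not contain 165.210.158.226
  165.210.156.0/23 (165.210.156.0 - 165.210.157.255) does not contain 165.210.158.226
  165.210.190.0/23 (165.210.190.0 - 165.210.191.255) does not contain 165.210.158.226
  165.210.154.0/23 (165.210.154.0 - 165.210.155.255) does not contain 165.210.158.226
Longest matching prefix is /20 -> next hop VPN-HUB.

VPN-HUB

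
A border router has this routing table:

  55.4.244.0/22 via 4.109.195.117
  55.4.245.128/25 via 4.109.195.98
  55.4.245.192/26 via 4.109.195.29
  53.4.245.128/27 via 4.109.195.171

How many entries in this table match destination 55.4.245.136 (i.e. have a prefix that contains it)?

Prefixes containing 55.4.245.136:
  55.4.244.0/22 (55.4.244.0 - 55.4.247.255)
  55.4.245.128/25 (55.4.245.128 - 55.4.245.255)
Total matching entries: 2.

2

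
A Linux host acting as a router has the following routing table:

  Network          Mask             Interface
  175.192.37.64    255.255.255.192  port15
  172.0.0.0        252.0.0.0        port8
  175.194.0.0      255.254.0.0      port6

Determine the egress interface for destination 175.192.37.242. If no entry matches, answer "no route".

Routes whose prefix contains 175.192.37.242:
  172.0.0.0/6 (172.0.0.0 - 175.255.255.255) -> port8
More-specific entries that do NOT match:
  175.192.37.64/26 (175.192.37.64 - 175.192.37.127) does not contain 175.192.37.242
  175.194.0.0/15 (175.194.0.0 - 175.195.255.255) does not contain 175.192.37.242
Longest matching prefix is /6 -> interface port8.

port8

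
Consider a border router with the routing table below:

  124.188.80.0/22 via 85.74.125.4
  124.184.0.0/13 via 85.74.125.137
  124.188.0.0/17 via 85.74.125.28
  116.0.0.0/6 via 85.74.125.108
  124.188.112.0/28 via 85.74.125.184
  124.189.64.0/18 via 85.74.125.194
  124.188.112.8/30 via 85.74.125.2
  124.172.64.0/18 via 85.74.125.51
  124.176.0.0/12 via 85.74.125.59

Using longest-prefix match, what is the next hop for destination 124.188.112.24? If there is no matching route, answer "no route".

85.74.125.28

Routes whose prefix contains 124.188.112.24:
  124.176.0.0/12 (124.176.0.0 - 124.191.255.255) -> 85.74.125.59
  124.184.0.0/13 (124.184.0.0 - 124.191.255.255) -> 85.74.125.137
  124.188.0.0/17 (124.188.0.0 - 124.188.127.255) -> 85.74.125.28
More-specific entries that do NOT match:
  124.188.112.8/30 (124.188.112.8 - 124.188.112.11) does not contain 124.188.112.24
  124.188.112.0/28 (124.188.112.0 - 124.188.112.15) does not contain 124.188.112.24
  124.188.80.0/22 (124.188.80.0 - 124.188.83.255) does not contain 124.188.112.24
  124.189.64.0/18 (124.189.64.0 - 124.189.127.255) does not contain 124.188.112.24
  124.172.64.0/18 (124.172.64.0 - 124.172.127.255) does not contain 124.188.112.24
Longest matching prefix is /17 -> next hop 85.74.125.28.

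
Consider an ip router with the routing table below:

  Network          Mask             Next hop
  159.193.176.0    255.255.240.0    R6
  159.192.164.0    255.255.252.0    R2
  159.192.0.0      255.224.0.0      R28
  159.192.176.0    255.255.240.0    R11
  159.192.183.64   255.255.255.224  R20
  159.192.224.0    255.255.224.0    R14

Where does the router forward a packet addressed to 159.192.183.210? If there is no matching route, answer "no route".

Routes whose prefix contains 159.192.183.210:
  159.192.0.0/11 (159.192.0.0 - 159.223.255.255) -> R28
  159.192.176.0/20 (159.192.176.0 - 159.192.191.255) -> R11
More-specific entries that do NOT match:
  159.192.183.64/27 (159.192.183.64 - 159.192.183.95) does not contain 159.192.183.210
  159.192.164.0/22 (159.192.164.0 - 159.192.167.255) does not contain 159.192.183.210
Longest matching prefix is /20 -> next hop R11.

R11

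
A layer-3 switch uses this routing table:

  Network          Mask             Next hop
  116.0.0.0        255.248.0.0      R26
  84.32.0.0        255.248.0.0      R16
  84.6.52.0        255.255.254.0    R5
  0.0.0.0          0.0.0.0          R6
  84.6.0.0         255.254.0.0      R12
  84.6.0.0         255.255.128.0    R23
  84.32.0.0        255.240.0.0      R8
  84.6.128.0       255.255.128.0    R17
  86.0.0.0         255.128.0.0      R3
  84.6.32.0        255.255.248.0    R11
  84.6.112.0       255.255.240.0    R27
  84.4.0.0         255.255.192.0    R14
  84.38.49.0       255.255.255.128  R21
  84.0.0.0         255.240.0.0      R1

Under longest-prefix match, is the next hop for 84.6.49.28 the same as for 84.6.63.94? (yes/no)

yes

84.6.49.28: longest match 84.6.0.0/17 -> R23
84.6.63.94: longest match 84.6.0.0/17 -> R23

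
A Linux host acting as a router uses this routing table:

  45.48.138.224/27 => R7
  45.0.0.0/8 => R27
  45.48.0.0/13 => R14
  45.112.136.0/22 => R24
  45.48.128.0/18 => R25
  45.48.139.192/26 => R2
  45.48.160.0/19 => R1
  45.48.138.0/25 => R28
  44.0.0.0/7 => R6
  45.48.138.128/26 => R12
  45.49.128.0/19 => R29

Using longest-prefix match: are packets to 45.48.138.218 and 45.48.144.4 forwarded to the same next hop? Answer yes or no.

yes

45.48.138.218: longest match 45.48.128.0/18 -> R25
45.48.144.4: longest match 45.48.128.0/18 -> R25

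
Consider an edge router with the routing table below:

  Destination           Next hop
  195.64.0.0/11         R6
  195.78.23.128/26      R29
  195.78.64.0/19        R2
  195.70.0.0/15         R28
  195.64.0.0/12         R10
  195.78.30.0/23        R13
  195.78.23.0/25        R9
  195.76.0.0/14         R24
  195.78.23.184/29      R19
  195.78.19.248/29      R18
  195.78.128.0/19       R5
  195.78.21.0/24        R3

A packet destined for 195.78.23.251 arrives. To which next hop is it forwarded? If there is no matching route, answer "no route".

Routes whose prefix contains 195.78.23.251:
  195.64.0.0/11 (195.64.0.0 - 195.95.255.255) -> R6
  195.64.0.0/12 (195.64.0.0 - 195.79.255.255) -> R10
  195.76.0.0/14 (195.76.0.0 - 195.79.255.255) -> R24
More-specific entries that do NOT match:
  195.78.23.184/29 (195.78.23.184 - 195.78.23.191) does not contain 195.78.23.251
  195.78.19.248/29 (195.78.19.248 - 195.78.19.255) does not contain 195.78.23.251
  195.78.23.128/26 (195.78.23.128 - 195.78.23.191) does not contain 195.78.23.251
  195.78.23.0/25 (195.78.23.0 - 195.78.23.127) does not contain 195.78.23.251
  195.78.21.0/24 (195.78.21.0 - 195.78.21.255) does not contain 195.78.23.251
  195.78.30.0/23 (195.78.30.0 - 195.78.31.255) does not contain 195.78.23.251
  195.78.64.0/19 (195.78.64.0 - 195.78.95.255) does not contain 195.78.23.251
  195.78.128.0/19 (195.78.128.0 - 195.78.159.255) does not contain 195.78.23.251
  195.70.0.0/15 (195.70.0.0 - 195.71.255.255) does not contain 195.78.23.251
Longest matching prefix is /14 -> next hop R24.

R24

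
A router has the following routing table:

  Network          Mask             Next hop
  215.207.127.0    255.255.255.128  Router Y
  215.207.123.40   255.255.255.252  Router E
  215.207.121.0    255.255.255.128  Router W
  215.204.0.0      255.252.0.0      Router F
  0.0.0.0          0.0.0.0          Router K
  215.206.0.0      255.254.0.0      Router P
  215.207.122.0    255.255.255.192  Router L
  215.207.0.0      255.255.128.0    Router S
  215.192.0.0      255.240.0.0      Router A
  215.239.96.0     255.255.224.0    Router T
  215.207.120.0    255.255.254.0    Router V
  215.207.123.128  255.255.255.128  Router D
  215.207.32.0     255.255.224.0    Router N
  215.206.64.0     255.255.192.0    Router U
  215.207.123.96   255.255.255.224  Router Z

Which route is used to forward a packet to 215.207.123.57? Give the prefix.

Entries matching 215.207.123.57:
  0.0.0.0/0 (default, matches everything)
  215.192.0.0/12 (215.192.0.0 - 215.207.255.255)
  215.204.0.0/14 (215.204.0.0 - 215.207.255.255)
  215.206.0.0/15 (215.206.0.0 - 215.207.255.255)
  215.207.0.0/17 (215.207.0.0 - 215.207.127.255)
Most specific is 215.207.0.0/17.

215.207.0.0/17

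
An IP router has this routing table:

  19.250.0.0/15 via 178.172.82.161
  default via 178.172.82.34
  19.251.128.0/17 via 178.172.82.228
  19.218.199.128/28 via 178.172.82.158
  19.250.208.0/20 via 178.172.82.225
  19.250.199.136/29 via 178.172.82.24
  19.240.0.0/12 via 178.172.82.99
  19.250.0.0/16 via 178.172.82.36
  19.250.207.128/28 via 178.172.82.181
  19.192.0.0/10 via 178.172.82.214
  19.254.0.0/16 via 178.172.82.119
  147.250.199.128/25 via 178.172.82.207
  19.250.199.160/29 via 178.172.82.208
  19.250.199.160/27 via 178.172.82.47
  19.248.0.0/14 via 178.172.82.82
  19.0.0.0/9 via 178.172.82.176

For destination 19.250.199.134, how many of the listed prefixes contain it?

Prefixes containing 19.250.199.134:
  0.0.0.0/0 (default, matches everything)
  19.192.0.0/10 (19.192.0.0 - 19.255.255.255)
  19.240.0.0/12 (19.240.0.0 - 19.255.255.255)
  19.248.0.0/14 (19.248.0.0 - 19.251.255.255)
  19.250.0.0/15 (19.250.0.0 - 19.251.255.255)
  19.250.0.0/16 (19.250.0.0 - 19.250.255.255)
Total matching entries: 6.

6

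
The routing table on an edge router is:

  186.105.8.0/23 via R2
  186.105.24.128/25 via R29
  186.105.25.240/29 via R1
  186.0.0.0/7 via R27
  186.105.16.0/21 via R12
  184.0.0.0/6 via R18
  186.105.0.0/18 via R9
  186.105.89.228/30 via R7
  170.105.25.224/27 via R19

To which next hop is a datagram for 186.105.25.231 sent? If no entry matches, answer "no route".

R9

Routes whose prefix contains 186.105.25.231:
  184.0.0.0/6 (184.0.0.0 - 187.255.255.255) -> R18
  186.0.0.0/7 (186.0.0.0 - 187.255.255.255) -> R27
  186.105.0.0/18 (186.105.0.0 - 186.105.63.255) -> R9
More-specific entries that do NOT match:
  186.105.89.228/30 (186.105.89.228 - 186.105.89.231) does not contain 186.105.25.231
  186.105.25.240/29 (186.105.25.240 - 186.105.25.247) does not contain 186.105.25.231
  170.105.25.224/27 (170.105.25.224 - 170.105.25.255) does not contain 186.105.25.231
  186.105.24.128/25 (186.105.24.128 - 186.105.24.255) does not contain 186.105.25.231
  186.105.8.0/23 (186.105.8.0 - 186.105.9.255) does not contain 186.105.25.231
  186.105.16.0/21 (186.105.16.0 - 186.105.23.255) does not contain 186.105.25.231
Longest matching prefix is /18 -> next hop R9.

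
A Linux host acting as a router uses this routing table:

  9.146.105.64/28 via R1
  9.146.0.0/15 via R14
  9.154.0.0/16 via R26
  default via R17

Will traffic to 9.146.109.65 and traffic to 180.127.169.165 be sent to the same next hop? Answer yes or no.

9.146.109.65: longest match 9.146.0.0/15 -> R14
180.127.169.165: longest match 0.0.0.0/0 -> R17

no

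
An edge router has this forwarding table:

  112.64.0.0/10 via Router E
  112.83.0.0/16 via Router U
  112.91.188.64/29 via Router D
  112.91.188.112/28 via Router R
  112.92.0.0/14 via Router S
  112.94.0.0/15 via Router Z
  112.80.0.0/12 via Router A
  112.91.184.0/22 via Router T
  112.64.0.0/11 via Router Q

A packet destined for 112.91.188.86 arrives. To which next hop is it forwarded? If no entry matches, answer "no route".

Router A

Routes whose prefix contains 112.91.188.86:
  112.64.0.0/10 (112.64.0.0 - 112.127.255.255) -> Router E
  112.64.0.0/11 (112.64.0.0 - 112.95.255.255) -> Router Q
  112.80.0.0/12 (112.80.0.0 - 112.95.255.255) -> Router A
More-specific entries that do NOT match:
  112.91.188.64/29 (112.91.188.64 - 112.91.188.71) does not contain 112.91.188.86
  112.91.188.112/28 (112.91.188.112 - 112.91.188.127) does not contain 112.91.188.86
  112.91.184.0/22 (112.91.184.0 - 112.91.187.255) does not contain 112.91.188.86
  112.83.0.0/16 (112.83.0.0 - 112.83.255.255) does not contain 112.91.188.86
  112.94.0.0/15 (112.94.0.0 - 112.95.255.255) does not contain 112.91.188.86
  112.92.0.0/14 (112.92.0.0 - 112.95.255.255) does not contain 112.91.188.86
Longest matching prefix is /12 -> next hop Router A.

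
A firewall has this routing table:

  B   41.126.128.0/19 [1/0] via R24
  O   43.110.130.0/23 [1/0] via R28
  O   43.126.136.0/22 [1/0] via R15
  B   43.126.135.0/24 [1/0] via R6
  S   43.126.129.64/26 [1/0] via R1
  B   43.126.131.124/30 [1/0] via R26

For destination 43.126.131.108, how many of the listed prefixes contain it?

No listed prefix contains 43.126.131.108.
Total matching entries: 0.

0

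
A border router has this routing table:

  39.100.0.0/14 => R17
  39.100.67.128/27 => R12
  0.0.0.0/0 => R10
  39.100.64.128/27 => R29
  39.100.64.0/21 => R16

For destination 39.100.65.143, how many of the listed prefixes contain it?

3

Prefixes containing 39.100.65.143:
  0.0.0.0/0 (default, matches everything)
  39.100.0.0/14 (39.100.0.0 - 39.103.255.255)
  39.100.64.0/21 (39.100.64.0 - 39.100.71.255)
Total matching entries: 3.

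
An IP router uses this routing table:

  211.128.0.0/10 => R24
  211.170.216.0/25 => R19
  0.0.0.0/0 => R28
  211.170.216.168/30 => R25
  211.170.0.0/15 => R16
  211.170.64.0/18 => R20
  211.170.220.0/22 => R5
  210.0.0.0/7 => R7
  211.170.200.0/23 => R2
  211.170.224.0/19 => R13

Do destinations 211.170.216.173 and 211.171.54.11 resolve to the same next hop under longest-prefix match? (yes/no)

211.170.216.173: longest match 211.170.0.0/15 -> R16
211.171.54.11: longest match 211.170.0.0/15 -> R16

yes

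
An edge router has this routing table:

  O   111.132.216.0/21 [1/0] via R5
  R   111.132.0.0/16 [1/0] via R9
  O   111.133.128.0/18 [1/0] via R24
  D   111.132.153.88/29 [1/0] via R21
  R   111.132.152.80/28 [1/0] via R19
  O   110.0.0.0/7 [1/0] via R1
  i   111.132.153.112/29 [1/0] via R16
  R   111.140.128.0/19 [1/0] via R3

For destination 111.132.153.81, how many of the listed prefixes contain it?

Prefixes containing 111.132.153.81:
  110.0.0.0/7 (110.0.0.0 - 111.255.255.255)
  111.132.0.0/16 (111.132.0.0 - 111.132.255.255)
Total matching entries: 2.

2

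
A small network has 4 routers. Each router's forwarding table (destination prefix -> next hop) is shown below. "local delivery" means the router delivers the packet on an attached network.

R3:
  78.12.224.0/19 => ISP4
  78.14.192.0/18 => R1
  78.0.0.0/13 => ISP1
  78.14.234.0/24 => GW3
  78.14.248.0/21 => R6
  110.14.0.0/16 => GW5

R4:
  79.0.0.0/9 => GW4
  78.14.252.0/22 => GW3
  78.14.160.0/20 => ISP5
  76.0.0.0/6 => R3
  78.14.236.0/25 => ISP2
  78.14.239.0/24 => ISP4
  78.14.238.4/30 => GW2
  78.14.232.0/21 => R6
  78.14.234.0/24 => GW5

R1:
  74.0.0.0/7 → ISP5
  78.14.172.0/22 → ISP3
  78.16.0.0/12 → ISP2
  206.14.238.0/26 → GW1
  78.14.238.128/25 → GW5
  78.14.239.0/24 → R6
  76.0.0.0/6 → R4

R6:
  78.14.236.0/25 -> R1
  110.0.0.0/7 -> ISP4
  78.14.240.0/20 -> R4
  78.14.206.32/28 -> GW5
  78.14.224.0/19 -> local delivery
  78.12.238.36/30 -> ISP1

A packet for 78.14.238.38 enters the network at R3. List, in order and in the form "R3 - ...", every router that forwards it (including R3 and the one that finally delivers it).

R3 - R1 - R4 - R6

At R3: longest match for 78.14.238.38 is 78.14.192.0/18 -> R1
At R1: longest match for 78.14.238.38 is 76.0.0.0/6 -> R4
At R4: longest match for 78.14.238.38 is 78.14.232.0/21 -> R6
At R6: longest match for 78.14.238.38 is 78.14.224.0/19 -> local delivery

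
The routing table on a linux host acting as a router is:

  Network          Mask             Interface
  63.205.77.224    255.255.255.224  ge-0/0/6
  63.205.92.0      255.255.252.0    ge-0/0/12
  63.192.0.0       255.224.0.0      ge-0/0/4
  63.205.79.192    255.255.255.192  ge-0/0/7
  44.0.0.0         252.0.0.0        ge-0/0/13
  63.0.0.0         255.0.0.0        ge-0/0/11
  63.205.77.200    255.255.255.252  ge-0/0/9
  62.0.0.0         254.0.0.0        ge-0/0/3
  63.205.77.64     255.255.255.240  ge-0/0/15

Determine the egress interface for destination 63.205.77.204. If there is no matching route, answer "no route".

ge-0/0/4

Routes whose prefix contains 63.205.77.204:
  62.0.0.0/7 (62.0.0.0 - 63.255.255.255) -> ge-0/0/3
  63.0.0.0/8 (63.0.0.0 - 63.255.255.255) -> ge-0/0/11
  63.192.0.0/11 (63.192.0.0 - 63.223.255.255) -> ge-0/0/4
More-specific entries that do NOT match:
  63.205.77.200/30 (63.205.77.200 - 63.205.77.203) does not contain 63.205.77.204
  63.205.77.64/28 (63.205.77.64 - 63.205.77.79) does not contain 63.205.77.204
  63.205.77.224/27 (63.205.77.224 - 63.205.77.255) does not contain 63.205.77.204
  63.205.79.192/26 (63.205.79.192 - 63.205.79.255) does not contain 63.205.77.204
  63.205.92.0/22 (63.205.92.0 - 63.205.95.255) does not contain 63.205.77.204
Longest matching prefix is /11 -> interface ge-0/0/4.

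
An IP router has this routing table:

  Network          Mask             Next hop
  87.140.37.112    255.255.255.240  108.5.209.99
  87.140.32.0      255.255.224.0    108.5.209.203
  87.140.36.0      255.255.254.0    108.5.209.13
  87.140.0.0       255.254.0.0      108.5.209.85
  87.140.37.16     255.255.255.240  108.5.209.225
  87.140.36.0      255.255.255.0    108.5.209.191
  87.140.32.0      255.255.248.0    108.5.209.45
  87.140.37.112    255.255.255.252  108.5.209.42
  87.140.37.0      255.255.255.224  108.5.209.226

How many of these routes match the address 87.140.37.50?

4

Prefixes containing 87.140.37.50:
  87.140.0.0/15 (87.140.0.0 - 87.141.255.255)
  87.140.32.0/19 (87.140.32.0 - 87.140.63.255)
  87.140.32.0/21 (87.140.32.0 - 87.140.39.255)
  87.140.36.0/23 (87.140.36.0 - 87.140.37.255)
Total matching entries: 4.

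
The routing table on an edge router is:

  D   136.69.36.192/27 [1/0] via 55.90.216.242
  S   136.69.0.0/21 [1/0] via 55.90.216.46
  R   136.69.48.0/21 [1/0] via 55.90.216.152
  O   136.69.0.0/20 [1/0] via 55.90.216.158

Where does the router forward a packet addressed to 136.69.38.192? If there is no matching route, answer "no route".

No entry's prefix contains 136.69.38.192; there is no default route.

no route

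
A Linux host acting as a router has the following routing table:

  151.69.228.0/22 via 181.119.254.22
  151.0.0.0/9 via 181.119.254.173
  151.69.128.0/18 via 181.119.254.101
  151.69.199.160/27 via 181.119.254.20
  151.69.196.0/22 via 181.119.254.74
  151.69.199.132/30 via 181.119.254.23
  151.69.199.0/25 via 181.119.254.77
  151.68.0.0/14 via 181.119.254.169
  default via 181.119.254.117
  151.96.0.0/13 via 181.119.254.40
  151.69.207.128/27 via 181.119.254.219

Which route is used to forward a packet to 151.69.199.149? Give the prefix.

151.69.196.0/22

Entries matching 151.69.199.149:
  0.0.0.0/0 (default, matches everything)
  151.0.0.0/9 (151.0.0.0 - 151.127.255.255)
  151.68.0.0/14 (151.68.0.0 - 151.71.255.255)
  151.69.196.0/22 (151.69.196.0 - 151.69.199.255)
Most specific is 151.69.196.0/22.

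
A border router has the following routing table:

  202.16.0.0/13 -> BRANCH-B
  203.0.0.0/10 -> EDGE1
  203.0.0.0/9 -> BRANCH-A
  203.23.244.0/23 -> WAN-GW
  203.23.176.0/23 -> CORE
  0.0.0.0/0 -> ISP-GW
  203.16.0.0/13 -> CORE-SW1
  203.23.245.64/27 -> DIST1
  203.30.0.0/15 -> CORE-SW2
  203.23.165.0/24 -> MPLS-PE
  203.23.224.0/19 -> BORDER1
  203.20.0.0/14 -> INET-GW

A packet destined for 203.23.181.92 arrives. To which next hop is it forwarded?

INET-GW

Routes whose prefix contains 203.23.181.92:
  0.0.0.0/0 (default, matches everything) -> ISP-GW
  203.0.0.0/9 (203.0.0.0 - 203.127.255.255) -> BRANCH-A
  203.0.0.0/10 (203.0.0.0 - 203.63.255.255) -> EDGE1
  203.16.0.0/13 (203.16.0.0 - 203.23.255.255) -> CORE-SW1
  203.20.0.0/14 (203.20.0.0 - 203.23.255.255) -> INET-GW
More-specific entries that do NOT match:
  203.23.245.64/27 (203.23.245.64 - 203.23.245.95) does not contain 203.23.181.92
  203.23.165.0/24 (203.23.165.0 - 203.23.165.255) does not contain 203.23.181.92
  203.23.244.0/23 (203.23.244.0 - 203.23.245.255) does not contain 203.23.181.92
  203.23.176.0/23 (203.23.176.0 - 203.23.177.255) does not contain 203.23.181.92
  203.23.224.0/19 (203.23.224.0 - 203.23.255.255) does not contain 203.23.181.92
  203.30.0.0/15 (203.30.0.0 - 203.31.255.255) does not contain 203.23.181.92
Longest matching prefix is /14 -> next hop INET-GW.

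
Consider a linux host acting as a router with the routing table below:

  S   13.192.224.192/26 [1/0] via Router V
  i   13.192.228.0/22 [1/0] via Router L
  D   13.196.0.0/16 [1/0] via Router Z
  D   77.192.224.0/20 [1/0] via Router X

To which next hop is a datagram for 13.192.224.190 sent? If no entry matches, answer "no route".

No entry's prefix contains 13.192.224.190; there is no default route.

no route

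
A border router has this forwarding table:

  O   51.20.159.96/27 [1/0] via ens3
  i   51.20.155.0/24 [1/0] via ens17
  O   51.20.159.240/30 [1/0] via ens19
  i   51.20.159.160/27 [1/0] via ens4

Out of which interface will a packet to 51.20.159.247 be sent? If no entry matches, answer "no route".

no route

No entry's prefix contains 51.20.159.247; there is no default route.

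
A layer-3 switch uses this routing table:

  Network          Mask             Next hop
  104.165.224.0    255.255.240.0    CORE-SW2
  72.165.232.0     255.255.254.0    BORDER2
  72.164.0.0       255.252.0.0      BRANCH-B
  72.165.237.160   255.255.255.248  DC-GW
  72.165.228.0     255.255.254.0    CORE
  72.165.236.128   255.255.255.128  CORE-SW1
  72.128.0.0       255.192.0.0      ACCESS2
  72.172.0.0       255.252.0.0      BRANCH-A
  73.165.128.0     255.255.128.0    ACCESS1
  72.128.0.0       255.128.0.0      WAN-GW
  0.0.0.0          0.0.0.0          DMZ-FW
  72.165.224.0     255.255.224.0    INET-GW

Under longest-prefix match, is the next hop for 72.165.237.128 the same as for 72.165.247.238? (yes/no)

72.165.237.128: longest match 72.165.224.0/19 -> INET-GW
72.165.247.238: longest match 72.165.224.0/19 -> INET-GW

yes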